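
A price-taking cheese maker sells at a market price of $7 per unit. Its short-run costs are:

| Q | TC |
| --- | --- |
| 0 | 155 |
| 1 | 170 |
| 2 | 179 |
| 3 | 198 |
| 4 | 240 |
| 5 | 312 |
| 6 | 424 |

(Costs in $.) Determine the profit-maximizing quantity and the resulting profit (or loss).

Q = 0 (shut down); profit = -$155

Tabulate TR − TC: Q=0: -155; Q=1: -163; Q=2: -165; Q=3: -177; Q=4: -212; Q=5: -277; Q=6: -382.
Profit is highest at Q = 0. Equivalently, the lowest AVC in the table is 24/2 ≈ $12 at Q = 2, and P = $7 falls below it — price never covers variable cost, so the firm shuts down and loses only its fixed cost.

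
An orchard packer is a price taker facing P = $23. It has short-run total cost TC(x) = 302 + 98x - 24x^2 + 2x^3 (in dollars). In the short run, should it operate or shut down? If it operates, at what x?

Strip out fixed cost: VC = 98x - 24x^2 + 2x^3. Then AVC = 98 - 24x + 2x^2 and MC = 98 - 48x + 6x^2.
AVC hits its minimum where MC = AVC, at x = 6, giving min AVC = 98 - 24·6 + 2·6^2 = $26.
P = $23 lies below min AVC = $26; no output level covers variable cost.
The firm minimizes its loss by shutting down and losing only its fixed cost of $302.

Shut down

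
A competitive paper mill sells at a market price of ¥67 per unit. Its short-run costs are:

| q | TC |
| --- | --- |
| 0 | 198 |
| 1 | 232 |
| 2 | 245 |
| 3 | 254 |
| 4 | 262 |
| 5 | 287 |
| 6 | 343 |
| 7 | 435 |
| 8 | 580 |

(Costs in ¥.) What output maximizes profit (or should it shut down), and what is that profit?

Compute π = P·q − TC at each output: q=0: -198; q=1: -165; q=2: -111; q=3: -53; q=4: 6; q=5: 48; q=6: 59; q=7: 34; q=8: -44.
Profit is maximized at q = 6. AVC there is 145/6 = ¥24.17 ≤ P, so producing beats shutting down (which would give -¥198).

q = 6; profit = ¥59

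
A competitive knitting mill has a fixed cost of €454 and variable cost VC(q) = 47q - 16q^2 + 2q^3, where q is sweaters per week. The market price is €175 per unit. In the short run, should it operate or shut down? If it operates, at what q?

Strip out fixed cost: VC = 47q - 16q^2 + 2q^3. Then AVC = 47 - 16q + 2q^2 and MC = 47 - 32q + 6q^2.
AVC is minimized where dAVC/dq = -16 + 4q = 0, at q = 4; min AVC = 47 - 16·4 + 2·4^2 = €15.
P = €175 exceeds min AVC = €15, so the firm stays open.
P = MC gives -128 - 32q + 6q^2 = 0, with roots -8/3 and 8. Take the larger (rising MC): q* = 8.
Check: AVC at q = 8 is €47 ≤ P, so revenue covers variable cost.
Profit = P·q − TC = 175·8 − 830 = €570.

Produce at q = 8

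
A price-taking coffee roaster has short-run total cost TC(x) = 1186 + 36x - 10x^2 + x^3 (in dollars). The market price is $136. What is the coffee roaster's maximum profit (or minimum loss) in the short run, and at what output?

AVC = 36 - 10x + x^2 has its minimum $11 at x = 5; price $136 clears that bar, so the firm operates.
MC = 36 - 20x + 3x^2. Setting P = MC and taking the root on the rising branch gives x* = 10.
TR = 136·10 = 1360. TC = 1186 + 360 = 1546. Profit = 1360 − 1546 = -$186.
That loss of $186 beats the $1186 the firm would lose by shutting down; producing recovers $1000 of fixed cost.

Profit = -$186 at x = 10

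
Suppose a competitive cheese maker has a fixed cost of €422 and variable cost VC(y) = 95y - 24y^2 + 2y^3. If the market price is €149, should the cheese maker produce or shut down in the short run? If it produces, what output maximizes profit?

Produce at y = 9

From TC, MC = TC'(y) = 95 - 48y + 6y^2 and AVC = VC/y = 95 - 24y + 2y^2.
AVC hits its minimum where MC = AVC, at y = 6, giving min AVC = 95 - 24·6 + 2·6^2 = €23.
Because €149 ≥ €23, revenue can cover variable cost; the firm operates.
Solving P = MC: -54 - 48y + 6y^2 = 0 ⇒ y = -1 or 9. On the upward-sloping branch, y* = 9.
Check: AVC at y = 9 is €41 ≤ P, so revenue covers variable cost.
Profit = P·y − TC = 149·9 − 791 = €550.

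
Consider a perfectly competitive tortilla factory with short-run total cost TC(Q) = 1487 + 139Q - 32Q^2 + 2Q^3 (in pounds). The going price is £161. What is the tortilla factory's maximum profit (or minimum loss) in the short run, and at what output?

AVC = 139 - 32Q + 2Q^2 has its minimum £11 at Q = 8; price £161 clears that bar, so the firm operates.
With MC = 139 - 64Q + 6Q^2, P = MC on the upward-sloping part at Q* = 11.
TR = 161·11 = 1771. TC = 1487 + 319 = 1806. Profit = 1771 − 1806 = -£35.
By producing, the firm covers all variable cost plus £1452 of fixed cost; shutting down would lose the full £1487.

Profit = -£35 at Q = 11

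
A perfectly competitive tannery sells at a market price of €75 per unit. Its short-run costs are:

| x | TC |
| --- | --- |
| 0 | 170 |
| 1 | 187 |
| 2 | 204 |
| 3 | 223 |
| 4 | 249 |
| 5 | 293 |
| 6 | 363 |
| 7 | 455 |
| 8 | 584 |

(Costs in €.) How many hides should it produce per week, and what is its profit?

x = 6; profit = €87

Tabulate TR − TC: x=0: -170; x=1: -112; x=2: -54; x=3: 2; x=4: 51; x=5: 82; x=6: 87; x=7: 70; x=8: 16.
Profit is maximized at x = 6. AVC there is 193/6 = €32.17 ≤ P, so producing beats shutting down (which would give -€170).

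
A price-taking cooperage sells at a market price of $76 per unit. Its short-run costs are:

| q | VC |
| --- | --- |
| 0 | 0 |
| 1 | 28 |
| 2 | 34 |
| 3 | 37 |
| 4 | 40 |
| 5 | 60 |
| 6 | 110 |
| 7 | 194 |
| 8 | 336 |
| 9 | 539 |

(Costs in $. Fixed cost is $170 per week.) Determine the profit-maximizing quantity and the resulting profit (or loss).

q = 6; profit = $176

Tabulate TR − TC: q=0: -170; q=1: -122; q=2: -52; q=3: 21; q=4: 94; q=5: 150; q=6: 176; q=7: 168; q=8: 102; q=9: -25.
Profit is maximized at q = 6. AVC there is 110/6 = $18.33 ≤ P, so producing beats shutting down (which would give -$170).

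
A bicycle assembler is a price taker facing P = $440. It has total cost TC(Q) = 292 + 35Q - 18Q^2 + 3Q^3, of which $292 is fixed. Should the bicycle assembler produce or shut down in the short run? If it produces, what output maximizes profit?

Produce at Q = 9

Strip out fixed cost: VC = 35Q - 18Q^2 + 3Q^3. Then AVC = 35 - 18Q + 3Q^2 and MC = 35 - 36Q + 9Q^2.
The AVC parabola has its vertex at Q = 18/6 = 3, where AVC = 35 - 18·3 + 3·3^2 = $8.
Since P = $440 ≥ min AVC = $8, price covers variable cost and the firm should produce.
Solving P = MC: -405 - 36Q + 9Q^2 = 0 ⇒ Q = -5 or 9. On the upward-sloping branch, Q* = 9.
Check: AVC at Q = 9 is $116 ≤ P, so revenue covers variable cost.
Profit = P·Q − TC = 440·9 − 1336 = $2624.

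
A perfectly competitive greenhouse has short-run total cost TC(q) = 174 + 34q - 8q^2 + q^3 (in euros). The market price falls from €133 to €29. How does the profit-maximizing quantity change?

AVC = 34 - 8q + q^2, minimized at q = 4 where min AVC = €18. MC = 34 - 16q + 3q^2.
With P = €133 above the shutdown price, P = MC gives q = 9.
At P = €29 ≥ min AVC, set P = MC: q = 5. The firm stays open but cuts output.

Output falls from 9 to 5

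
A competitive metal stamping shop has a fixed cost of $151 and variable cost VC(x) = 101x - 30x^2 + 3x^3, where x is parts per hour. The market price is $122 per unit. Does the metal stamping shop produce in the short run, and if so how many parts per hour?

Produce at x = 7

Variable cost is VC = 101x - 30x^2 + 3x^3, so AVC = VC/x = 101 - 30x + 3x^2 and MC = dTC/dx = 101 - 60x + 9x^2.
AVC is minimized where dAVC/dx = -30 + 6x = 0, at x = 5; min AVC = 101 - 30·5 + 3·5^2 = $26.
Since P = $122 ≥ min AVC = $26, price covers variable cost and the firm should produce.
Solving P = MC: -21 - 60x + 9x^2 = 0 ⇒ x = -1/3 or 7. On the upward-sloping branch, x* = 7.
Check: AVC at x = 7 is $38 ≤ P, so revenue covers variable cost.
Profit = P·x − TC = 122·7 − 417 = $437.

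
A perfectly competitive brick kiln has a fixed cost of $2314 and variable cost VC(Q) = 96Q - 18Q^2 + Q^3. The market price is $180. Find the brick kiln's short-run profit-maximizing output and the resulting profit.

AVC = 96 - 18Q + Q^2 has its minimum $15 at Q = 9; price $180 clears that bar, so the firm operates.
MC = 96 - 36Q + 3Q^2. Setting P = MC and taking the root on the rising branch gives Q* = 14.
TR = 180·14 = 2520. TC = 2314 + 560 = 2874. Profit = 2520 − 2874 = -$354.
Shutting down would mean losing the fixed cost of $2314, so operating at a loss of $354 is better by $1960.

Profit = -$354 at Q = 14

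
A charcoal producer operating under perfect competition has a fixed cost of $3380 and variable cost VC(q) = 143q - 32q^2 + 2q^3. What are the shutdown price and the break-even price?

AVC = 143 - 32q + 2q^2; minimized at q = 8, giving min AVC = $15. That is the shutdown price.
ATC = 3380/q + 143 - 32q + 2q^2. Setting dATC/dq = −3380/q^2 − 32 + 4q = 0 gives q = 13 (since 4·13^3 − 32·13^2 = 3380).
min ATC = 3380/13 + 143 − 32·13 + 2·13^2 = $325. That is the break-even price.
For $15 ≤ P < $325 the firm produces at a loss; below $15 it shuts down.

Shutdown price = $15; break-even price = $325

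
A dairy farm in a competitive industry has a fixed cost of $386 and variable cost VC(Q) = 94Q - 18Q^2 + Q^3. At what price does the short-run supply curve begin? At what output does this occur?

The firm shuts down when price falls below the minimum of average variable cost. AVC = VC/Q = 94 - 18Q + Q^2.
dAVC/dQ = -18 + 2Q = 0 gives Q = 9. min AVC = 94 - 18·9 + 9^2 = 13.
The firm shuts down for any P below $13.

$13 per unit, at Q = 9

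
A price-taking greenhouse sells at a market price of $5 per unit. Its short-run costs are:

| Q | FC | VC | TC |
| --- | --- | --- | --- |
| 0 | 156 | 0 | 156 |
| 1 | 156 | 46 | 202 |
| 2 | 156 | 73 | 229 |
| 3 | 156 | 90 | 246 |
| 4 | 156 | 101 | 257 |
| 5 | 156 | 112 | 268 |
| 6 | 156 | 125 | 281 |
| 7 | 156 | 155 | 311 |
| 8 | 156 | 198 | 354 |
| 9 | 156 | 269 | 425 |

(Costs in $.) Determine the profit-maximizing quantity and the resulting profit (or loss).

Q = 0 (shut down); profit = -$156

Compute π = P·Q − TC at each output: Q=0: -156; Q=1: -197; Q=2: -219; Q=3: -231; Q=4: -237; Q=5: -243; Q=6: -251; Q=7: -276; Q=8: -314; Q=9: -380.
Profit is highest at Q = 0. Equivalently, the lowest AVC in the table is 125/6 ≈ $20.83 at Q = 6, and P = $5 falls below it — price never covers variable cost, so the firm shuts down and loses only its fixed cost.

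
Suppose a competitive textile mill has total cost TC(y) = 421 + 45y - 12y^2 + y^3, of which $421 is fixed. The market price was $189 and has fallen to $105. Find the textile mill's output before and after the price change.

MC = 45 - 24y + 3y^2; the shutdown threshold is min AVC = $9 (at y = 6).
At P = $189 ≥ min AVC, set P = MC on the rising branch: y = 12.
At P = $105 ≥ min AVC, set P = MC: y = 10. The firm stays open but cuts output.

Output falls from 12 to 10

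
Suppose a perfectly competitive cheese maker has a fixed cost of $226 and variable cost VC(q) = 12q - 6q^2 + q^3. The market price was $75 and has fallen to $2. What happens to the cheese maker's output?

AVC = 12 - 6q + q^2, minimized at q = 3 where min AVC = $3. MC = 12 - 12q + 3q^2.
With P = $75 above the shutdown price, P = MC gives q = 7.
At P = $2 < min AVC = $3, price no longer covers variable cost at any output, so the firm shuts down: q = 0.

Output falls from 7 to 0 (the firm shuts down)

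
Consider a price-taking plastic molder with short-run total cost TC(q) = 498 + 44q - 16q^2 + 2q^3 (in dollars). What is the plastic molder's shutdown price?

$12 per unit

The shutdown price is the minimum of AVC. VC = 44q - 16q^2 + 2q^3, so AVC = 44 - 16q + 2q^2.
At the minimum of AVC, MC = AVC. MC = 44 - 32q + 6q^2; setting MC = AVC gives 4q^2 - 16q = 0, so q = 4. min AVC = 12.
The firm shuts down for any P below $12.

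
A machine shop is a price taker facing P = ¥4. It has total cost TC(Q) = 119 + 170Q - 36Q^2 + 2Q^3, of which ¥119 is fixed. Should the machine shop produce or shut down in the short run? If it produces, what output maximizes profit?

From TC, MC = TC'(Q) = 170 - 72Q + 6Q^2 and AVC = VC/Q = 170 - 36Q + 2Q^2.
AVC hits its minimum where MC = AVC, at Q = 9, giving min AVC = 170 - 36·9 + 2·9^2 = ¥8.
P = ¥4 lies below min AVC = ¥8; no output level covers variable cost.
The firm minimizes its loss by shutting down and losing only its fixed cost of ¥119.

Shut down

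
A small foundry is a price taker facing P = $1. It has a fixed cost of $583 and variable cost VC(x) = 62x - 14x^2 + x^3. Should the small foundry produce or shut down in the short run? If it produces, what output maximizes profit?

Shut down

From TC, MC = TC'(x) = 62 - 28x + 3x^2 and AVC = VC/x = 62 - 14x + x^2.
The AVC parabola has its vertex at x = 14/2 = 7, where AVC = 62 - 14·7 + 7^2 = $13.
Since P = $1 < min AVC = $13, price fails to cover variable cost at any output.
The firm minimizes its loss by shutting down and losing only its fixed cost of $583.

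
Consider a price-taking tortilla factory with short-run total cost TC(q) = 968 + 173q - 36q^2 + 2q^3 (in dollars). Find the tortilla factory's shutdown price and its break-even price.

AVC = 173 - 36q + 2q^2; minimized at q = 9, giving min AVC = $11. That is the shutdown price.
ATC = 968/q + 173 - 36q + 2q^2. Setting dATC/dq = −968/q^2 − 36 + 4q = 0 gives q = 11 (since 4·11^3 − 36·11^2 = 968).
min ATC = 968/11 + 173 − 36·11 + 2·11^2 = $107. That is the break-even price.
For $11 ≤ P < $107 the firm produces at a loss; below $11 it shuts down.

Shutdown price = $11; break-even price = $107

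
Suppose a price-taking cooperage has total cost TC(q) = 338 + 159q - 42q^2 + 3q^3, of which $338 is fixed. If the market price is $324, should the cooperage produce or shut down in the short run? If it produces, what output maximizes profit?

Produce at q = 11

Strip out fixed cost: VC = 159q - 42q^2 + 3q^3. Then AVC = 159 - 42q + 3q^2 and MC = 159 - 84q + 9q^2.
AVC hits its minimum where MC = AVC, at q = 7, giving min AVC = 159 - 42·7 + 3·7^2 = $12.
Since P = $324 ≥ min AVC = $12, price covers variable cost and the firm should produce.
P = MC gives -165 - 84q + 9q^2 = 0, with roots -5/3 and 11. Take the larger (rising MC): q* = 11.
Check: AVC at q = 11 is $60 ≤ P, so revenue covers variable cost.
Profit = P·q − TC = 324·11 − 998 = $2566.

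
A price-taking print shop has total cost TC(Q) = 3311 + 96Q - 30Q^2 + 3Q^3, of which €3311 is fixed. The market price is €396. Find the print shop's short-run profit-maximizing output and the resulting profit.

Profit = -€311 at Q = 10

AVC = 96 - 30Q + 3Q^2 has its minimum €21 at Q = 5; price €396 clears that bar, so the firm operates.
MC = 96 - 60Q + 9Q^2. Setting P = MC and taking the root on the rising branch gives Q* = 10.
TR = 396·10 = 3960. TC = 3311 + 960 = 4271. Profit = 3960 − 4271 = -€311.
That loss of €311 beats the €3311 the firm would lose by shutting down; producing recovers €3000 of fixed cost.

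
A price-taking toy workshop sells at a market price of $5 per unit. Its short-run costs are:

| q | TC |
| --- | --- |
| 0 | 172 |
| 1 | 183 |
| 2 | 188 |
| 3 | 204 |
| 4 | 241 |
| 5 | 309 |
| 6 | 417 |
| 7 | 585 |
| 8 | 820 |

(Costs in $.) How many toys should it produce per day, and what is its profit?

q = 0 (shut down); profit = -$172

Tabulate TR − TC: q=0: -172; q=1: -178; q=2: -178; q=3: -189; q=4: -221; q=5: -284; q=6: -387; q=7: -550; q=8: -780.
Profit is highest at q = 0. Equivalently, the lowest AVC in the table is 16/2 ≈ $8 at q = 2, and P = $5 falls below it — price never covers variable cost, so the firm shuts down and loses only its fixed cost.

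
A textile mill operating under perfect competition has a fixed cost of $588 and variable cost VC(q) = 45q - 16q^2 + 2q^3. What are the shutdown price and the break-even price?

Shutdown price = $13; break-even price = $115

AVC = 45 - 16q + 2q^2; minimized at q = 4, giving min AVC = $13. That is the shutdown price.
ATC = 588/q + 45 - 16q + 2q^2. Setting dATC/dq = −588/q^2 − 16 + 4q = 0 gives q = 7 (since 4·7^3 − 16·7^2 = 588).
min ATC = 588/7 + 45 − 16·7 + 2·7^2 = $115. That is the break-even price.
For $13 ≤ P < $115 the firm produces at a loss; below $13 it shuts down.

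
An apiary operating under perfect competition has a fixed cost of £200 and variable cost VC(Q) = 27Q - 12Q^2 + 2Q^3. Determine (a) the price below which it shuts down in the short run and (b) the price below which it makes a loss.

AVC = 27 - 12Q + 2Q^2; minimized at Q = 3, giving min AVC = £9. That is the shutdown price.
ATC = 200/Q + 27 - 12Q + 2Q^2. Setting dATC/dQ = −200/Q^2 − 12 + 4Q = 0 gives Q = 5 (since 4·5^3 − 12·5^2 = 200).
min ATC = 200/5 + 27 − 12·5 + 2·5^2 = £57. That is the break-even price.
For £9 ≤ P < £57 the firm produces at a loss; below £9 it shuts down.

Shutdown price = £9; break-even price = £57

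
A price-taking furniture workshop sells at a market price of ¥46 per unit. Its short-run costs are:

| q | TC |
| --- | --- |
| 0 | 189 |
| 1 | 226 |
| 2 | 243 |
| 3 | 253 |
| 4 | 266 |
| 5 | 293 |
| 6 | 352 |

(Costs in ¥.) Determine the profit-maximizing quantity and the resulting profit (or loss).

Compute π = P·q − TC at each output: q=0: -189; q=1: -180; q=2: -151; q=3: -115; q=4: -82; q=5: -63; q=6: -76.
Profit is maximized at q = 5. AVC there is 104/5 = ¥20.80 ≤ P, so producing beats shutting down (which would give -¥189).

q = 5; profit = -¥63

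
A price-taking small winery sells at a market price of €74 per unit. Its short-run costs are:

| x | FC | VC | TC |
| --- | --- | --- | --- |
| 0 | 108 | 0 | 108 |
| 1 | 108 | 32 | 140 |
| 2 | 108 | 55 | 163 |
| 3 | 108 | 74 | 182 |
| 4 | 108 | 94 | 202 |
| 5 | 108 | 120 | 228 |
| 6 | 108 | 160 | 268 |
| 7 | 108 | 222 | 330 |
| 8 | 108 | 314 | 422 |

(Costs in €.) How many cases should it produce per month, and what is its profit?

x = 7; profit = €188

Compute π = P·x − TC at each output: x=0: -108; x=1: -66; x=2: -15; x=3: 40; x=4: 94; x=5: 142; x=6: 176; x=7: 188; x=8: 170.
Profit is maximized at x = 7. AVC there is 222/7 = €31.71 ≤ P, so producing beats shutting down (which would give -€108).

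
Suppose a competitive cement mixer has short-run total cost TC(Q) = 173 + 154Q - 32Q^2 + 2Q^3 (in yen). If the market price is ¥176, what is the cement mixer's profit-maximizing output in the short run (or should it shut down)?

Produce at Q = 11

Strip out fixed cost: VC = 154Q - 32Q^2 + 2Q^3. Then AVC = 154 - 32Q + 2Q^2 and MC = 154 - 64Q + 6Q^2.
AVC hits its minimum where MC = AVC, at Q = 8, giving min AVC = 154 - 32·8 + 2·8^2 = ¥26.
Since P = ¥176 ≥ min AVC = ¥26, price covers variable cost and the firm should produce.
Solving P = MC: -22 - 64Q + 6Q^2 = 0 ⇒ Q = -1/3 or 11. On the upward-sloping branch, Q* = 11.
Check: AVC at Q = 11 is ¥44 ≤ P, so revenue covers variable cost.
Profit = P·Q − TC = 176·11 − 657 = ¥1279.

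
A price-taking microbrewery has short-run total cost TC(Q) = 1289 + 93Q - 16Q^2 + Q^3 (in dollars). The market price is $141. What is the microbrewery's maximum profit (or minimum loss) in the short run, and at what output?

Profit = -$137 at Q = 12

AVC = 93 - 16Q + Q^2; min AVC = $29 at Q = 8. Since P = $141 ≥ min AVC, the firm produces.
With MC = 93 - 32Q + 3Q^2, P = MC on the upward-sloping part at Q* = 12.
TR = 141·12 = 1692. TC = 1289 + 540 = 1829. Profit = 1692 − 1829 = -$137.
That loss of $137 beats the $1289 the firm would lose by shutting down; producing recovers $1152 of fixed cost.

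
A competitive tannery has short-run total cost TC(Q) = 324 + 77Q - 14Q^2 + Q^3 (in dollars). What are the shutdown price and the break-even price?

AVC = 77 - 14Q + Q^2; minimized at Q = 7, giving min AVC = $28. That is the shutdown price.
ATC = 324/Q + 77 - 14Q + Q^2. Setting dATC/dQ = −324/Q^2 − 14 + 2Q = 0 gives Q = 9 (since 2·9^3 − 14·9^2 = 324).
min ATC = 324/9 + 77 − 14·9 + 9^2 = $68. That is the break-even price.
Between these two prices the firm operates at a loss; above $68 it earns a profit.

Shutdown price = $28; break-even price = $68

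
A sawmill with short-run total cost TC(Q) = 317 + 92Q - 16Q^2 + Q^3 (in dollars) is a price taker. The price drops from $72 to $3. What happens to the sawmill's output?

AVC = 92 - 16Q + Q^2, minimized at Q = 8 where min AVC = $28. MC = 92 - 32Q + 3Q^2.
At P = $72 ≥ min AVC, set P = MC on the rising branch: Q = 10.
At P = $3 < min AVC = $28, price no longer covers variable cost at any output, so the firm shuts down: Q = 0.

Output falls from 10 to 0 (the firm shuts down)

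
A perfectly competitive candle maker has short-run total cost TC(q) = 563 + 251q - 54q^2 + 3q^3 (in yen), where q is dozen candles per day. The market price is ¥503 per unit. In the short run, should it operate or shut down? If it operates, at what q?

Produce at q = 14

From TC, MC = TC'(q) = 251 - 108q + 9q^2 and AVC = VC/q = 251 - 54q + 3q^2.
AVC is minimized where dAVC/dq = -54 + 6q = 0, at q = 9; min AVC = 251 - 54·9 + 3·9^2 = ¥8.
P = ¥503 exceeds min AVC = ¥8, so the firm stays open.
P = MC gives -252 - 108q + 9q^2 = 0, with roots -2 and 14. Take the larger (rising MC): q* = 14.
Check: AVC at q = 14 is ¥83 ≤ P, so revenue covers variable cost.
Profit = P·q − TC = 503·14 − 1725 = ¥5317.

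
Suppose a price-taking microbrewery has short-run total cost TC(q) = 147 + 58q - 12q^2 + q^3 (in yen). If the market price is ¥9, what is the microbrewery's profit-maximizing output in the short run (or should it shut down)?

Strip out fixed cost: VC = 58q - 12q^2 + q^3. Then AVC = 58 - 12q + q^2 and MC = 58 - 24q + 3q^2.
AVC is minimized where dAVC/dq = -12 + 2q = 0, at q = 6; min AVC = 58 - 12·6 + 6^2 = ¥22.
P = ¥9 lies below min AVC = ¥22; no output level covers variable cost.
Shutting down limits the loss to fixed cost, ¥147.

Shut down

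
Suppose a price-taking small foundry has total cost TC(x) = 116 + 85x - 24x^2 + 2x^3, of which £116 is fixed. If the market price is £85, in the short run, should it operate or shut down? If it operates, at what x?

Strip out fixed cost: VC = 85x - 24x^2 + 2x^3. Then AVC = 85 - 24x + 2x^2 and MC = 85 - 48x + 6x^2.
AVC is minimized where dAVC/dx = -24 + 4x = 0, at x = 6; min AVC = 85 - 24·6 + 2·6^2 = £13.
Because £85 ≥ £13, revenue can cover variable cost; the firm operates.
Set P = MC: 85 = 85 - 48x + 6x^2 → -48x + 6x^2 = 0. The roots are x = 0 and x = 8; the profit-maximizing output is on the rising part of MC, so x* = 8.
Check: AVC at x = 8 is £21 ≤ P, so revenue covers variable cost.
Profit = P·x − TC = 85·8 − 284 = £396.

Produce at x = 8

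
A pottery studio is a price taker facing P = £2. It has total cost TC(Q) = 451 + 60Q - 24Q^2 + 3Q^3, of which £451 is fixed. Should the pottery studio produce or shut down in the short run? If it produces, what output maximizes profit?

Shut down

From TC, MC = TC'(Q) = 60 - 48Q + 9Q^2 and AVC = VC/Q = 60 - 24Q + 3Q^2.
AVC is minimized where dAVC/dQ = -24 + 6Q = 0, at Q = 4; min AVC = 60 - 24·4 + 3·4^2 = £12.
With P < min AVC (£2 < £12), every unit sold adds to the loss.
The firm minimizes its loss by shutting down and losing only its fixed cost of £451.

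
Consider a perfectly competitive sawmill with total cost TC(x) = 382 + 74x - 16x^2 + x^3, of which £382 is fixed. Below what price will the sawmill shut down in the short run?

The shutdown price is the minimum of AVC. VC = 74x - 16x^2 + x^3, so AVC = 74 - 16x + x^2.
At the minimum of AVC, MC = AVC. MC = 74 - 32x + 3x^2; setting MC = AVC gives 2x^2 - 16x = 0, so x = 8. min AVC = 10.
For P < £10 the firm produces nothing.

£10 per unit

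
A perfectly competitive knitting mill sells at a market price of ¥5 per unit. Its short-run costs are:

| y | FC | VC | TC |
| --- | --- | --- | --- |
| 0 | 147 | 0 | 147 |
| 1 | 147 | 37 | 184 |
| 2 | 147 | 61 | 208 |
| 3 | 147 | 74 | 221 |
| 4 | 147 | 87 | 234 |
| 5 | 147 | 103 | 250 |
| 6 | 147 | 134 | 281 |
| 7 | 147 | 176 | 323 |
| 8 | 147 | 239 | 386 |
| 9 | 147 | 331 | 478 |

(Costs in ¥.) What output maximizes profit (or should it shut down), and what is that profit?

Profit at each row (π = 5y − TC): y=0: -147; y=1: -179; y=2: -198; y=3: -206; y=4: -214; y=5: -225; y=6: -251; y=7: -288; y=8: -346; y=9: -433.
Profit is highest at y = 0. Equivalently, the lowest AVC in the table is 103/5 ≈ ¥20.60 at y = 5, and P = ¥5 falls below it — price never covers variable cost, so the firm shuts down and loses only its fixed cost.

y = 0 (shut down); profit = -¥147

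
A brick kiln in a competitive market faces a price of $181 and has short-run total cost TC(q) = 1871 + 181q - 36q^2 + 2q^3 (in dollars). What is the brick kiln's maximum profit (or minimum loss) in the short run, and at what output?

Profit = -$143 at q = 12

AVC = 181 - 36q + 2q^2; min AVC = $19 at q = 9. Since P = $181 ≥ min AVC, the firm produces.
With MC = 181 - 72q + 6q^2, P = MC on the upward-sloping part at q* = 12.
TR = 181·12 = 2172. TC = 1871 + 444 = 2315. Profit = 2172 − 2315 = -$143.
Shutting down would mean losing the fixed cost of $1871, so operating at a loss of $143 is better by $1728.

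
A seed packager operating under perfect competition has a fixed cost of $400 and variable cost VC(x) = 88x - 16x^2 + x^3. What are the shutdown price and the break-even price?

Shutdown price = min AVC. AVC = 88 - 16x + x^2, with vertex at x = 8 and minimum $24.
ATC = 400/x + 88 - 16x + x^2. Setting dATC/dx = −400/x^2 − 16 + 2x = 0 gives x = 10 (since 2·10^3 − 16·10^2 = 400).
min ATC = 400/10 + 88 − 16·10 + 10^2 = $68. That is the break-even price.
For $24 ≤ P < $68 the firm produces at a loss; below $24 it shuts down.

Shutdown price = $24; break-even price = $68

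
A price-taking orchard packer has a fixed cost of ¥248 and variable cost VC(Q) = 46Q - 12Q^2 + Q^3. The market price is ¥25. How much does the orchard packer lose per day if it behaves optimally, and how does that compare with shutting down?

Profit = -¥150 at Q = 7

AVC = 46 - 12Q + Q^2; min AVC = ¥10 at Q = 6. Since P = ¥25 ≥ min AVC, the firm produces.
With MC = 46 - 24Q + 3Q^2, P = MC on the upward-sloping part at Q* = 7.
TR = 25·7 = 175. TC = 248 + 77 = 325. Profit = 175 − 325 = -¥150.
By producing, the firm covers all variable cost plus ¥98 of fixed cost; shutting down would lose the full ¥248.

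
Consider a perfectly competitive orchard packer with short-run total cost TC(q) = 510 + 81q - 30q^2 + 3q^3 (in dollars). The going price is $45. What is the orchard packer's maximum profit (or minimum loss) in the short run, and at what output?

AVC = 81 - 30q + 3q^2; min AVC = $6 at q = 5. Since P = $45 ≥ min AVC, the firm produces.
MC = 81 - 60q + 9q^2. Setting P = MC and taking the root on the rising branch gives q* = 6.
TR = 45·6 = 270. TC = 510 + 54 = 564. Profit = 270 − 564 = -$294.
That loss of $294 beats the $510 the firm would lose by shutting down; producing recovers $216 of fixed cost.

Profit = -$294 at q = 6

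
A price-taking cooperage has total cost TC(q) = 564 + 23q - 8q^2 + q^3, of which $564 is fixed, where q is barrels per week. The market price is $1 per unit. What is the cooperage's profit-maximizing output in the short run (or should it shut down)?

Strip out fixed cost: VC = 23q - 8q^2 + q^3. Then AVC = 23 - 8q + q^2 and MC = 23 - 16q + 3q^2.
AVC hits its minimum where MC = AVC, at q = 4, giving min AVC = 23 - 8·4 + 4^2 = $7.
With P < min AVC ($1 < $7), every unit sold adds to the loss.
Shutting down limits the loss to fixed cost, $564.

Shut down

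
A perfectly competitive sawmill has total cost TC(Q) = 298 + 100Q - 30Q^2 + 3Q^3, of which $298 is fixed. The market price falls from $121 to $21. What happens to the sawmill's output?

AVC = 100 - 30Q + 3Q^2, minimized at Q = 5 where min AVC = $25. MC = 100 - 60Q + 9Q^2.
With P = $121 above the shutdown price, P = MC gives Q = 7.
At P = $21 < min AVC = $25, price no longer covers variable cost at any output, so the firm shuts down: Q = 0.

Output falls from 7 to 0 (the firm shuts down)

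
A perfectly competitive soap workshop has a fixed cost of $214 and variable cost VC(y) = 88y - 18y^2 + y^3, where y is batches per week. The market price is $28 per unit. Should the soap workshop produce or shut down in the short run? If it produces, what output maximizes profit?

Produce at y = 10

Strip out fixed cost: VC = 88y - 18y^2 + y^3. Then AVC = 88 - 18y + y^2 and MC = 88 - 36y + 3y^2.
AVC hits its minimum where MC = AVC, at y = 9, giving min AVC = 88 - 18·9 + 9^2 = $7.
P = $28 exceeds min AVC = $7, so the firm stays open.
Set P = MC: 28 = 88 - 36y + 3y^2 → 60 - 36y + 3y^2 = 0. The roots are y = 2 and y = 10; the profit-maximizing output is on the rising part of MC, so y* = 10.
Check: AVC at y = 10 is $8 ≤ P, so revenue covers variable cost.
Profit = P·y − TC = 28·10 − 294 = -$14, a loss, but smaller than the $214 fixed cost the firm would lose by shutting down.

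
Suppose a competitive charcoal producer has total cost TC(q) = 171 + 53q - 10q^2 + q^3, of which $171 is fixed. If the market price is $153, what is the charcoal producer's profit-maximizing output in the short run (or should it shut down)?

From TC, MC = TC'(q) = 53 - 20q + 3q^2 and AVC = VC/q = 53 - 10q + q^2.
The AVC parabola has its vertex at q = 10/2 = 5, where AVC = 53 - 10·5 + 5^2 = $28.
Since P = $153 ≥ min AVC = $28, price covers variable cost and the firm should produce.
P = MC gives -100 - 20q + 3q^2 = 0, with roots -10/3 and 10. Take the larger (rising MC): q* = 10.
Check: AVC at q = 10 is $53 ≤ P, so revenue covers variable cost.
Profit = P·q − TC = 153·10 − 701 = $829.

Produce at q = 10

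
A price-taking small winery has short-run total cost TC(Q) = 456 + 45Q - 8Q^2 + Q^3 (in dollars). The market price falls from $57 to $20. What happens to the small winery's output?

Output falls from 6 to 0 (the firm shuts down)

MC = 45 - 16Q + 3Q^2; the shutdown threshold is min AVC = $29 (at Q = 4).
With P = $57 above the shutdown price, P = MC gives Q = 6.
At P = $20 < min AVC = $29, price no longer covers variable cost at any output, so the firm shuts down: Q = 0.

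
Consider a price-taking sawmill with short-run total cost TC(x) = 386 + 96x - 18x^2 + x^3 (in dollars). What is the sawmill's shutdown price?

The firm shuts down when price falls below the minimum of average variable cost. AVC = VC/x = 96 - 18x + x^2.
At the minimum of AVC, MC = AVC. MC = 96 - 36x + 3x^2; setting MC = AVC gives 2x^2 - 18x = 0, so x = 9. min AVC = 15.
For P < $15 the firm produces nothing.

$15 per unit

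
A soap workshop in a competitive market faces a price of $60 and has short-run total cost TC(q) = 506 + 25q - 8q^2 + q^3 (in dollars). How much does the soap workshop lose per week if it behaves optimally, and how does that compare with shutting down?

Profit = -$212 at q = 7

AVC = 25 - 8q + q^2 has its minimum $9 at q = 4; price $60 clears that bar, so the firm operates.
MC = 25 - 16q + 3q^2. Setting P = MC and taking the root on the rising branch gives q* = 7.
TR = 60·7 = 420. TC = 506 + 126 = 632. Profit = 420 − 632 = -$212.
That loss of $212 beats the $506 the firm would lose by shutting down; producing recovers $294 of fixed cost.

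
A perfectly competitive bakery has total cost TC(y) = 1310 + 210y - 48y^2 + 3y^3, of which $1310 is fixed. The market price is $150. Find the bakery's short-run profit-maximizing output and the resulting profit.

AVC = 210 - 48y + 3y^2; min AVC = $18 at y = 8. Since P = $150 ≥ min AVC, the firm produces.
With MC = 210 - 96y + 9y^2, P = MC on the upward-sloping part at y* = 10.
TR = 150·10 = 1500. TC = 1310 + 300 = 1610. Profit = 1500 − 1610 = -$110.
By producing, the firm covers all variable cost plus $1200 of fixed cost; shutting down would lose the full $1310.

Profit = -$110 at y = 10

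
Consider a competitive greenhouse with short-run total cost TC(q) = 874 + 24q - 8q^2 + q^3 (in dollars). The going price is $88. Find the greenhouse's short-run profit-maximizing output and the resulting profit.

AVC = 24 - 8q + q^2; min AVC = $8 at q = 4. Since P = $88 ≥ min AVC, the firm produces.
With MC = 24 - 16q + 3q^2, P = MC on the upward-sloping part at q* = 8.
TR = 88·8 = 704. TC = 874 + 192 = 1066. Profit = 704 − 1066 = -$362.
Shutting down would mean losing the fixed cost of $874, so operating at a loss of $362 is better by $512.

Profit = -$362 at q = 8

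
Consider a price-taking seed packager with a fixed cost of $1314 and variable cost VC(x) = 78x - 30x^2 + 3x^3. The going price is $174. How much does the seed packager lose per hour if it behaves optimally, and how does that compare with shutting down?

AVC = 78 - 30x + 3x^2 has its minimum $3 at x = 5; price $174 clears that bar, so the firm operates.
MC = 78 - 60x + 9x^2. Setting P = MC and taking the root on the rising branch gives x* = 8.
TR = 174·8 = 1392. TC = 1314 + 240 = 1554. Profit = 1392 − 1554 = -$162.
By producing, the firm covers all variable cost plus $1152 of fixed cost; shutting down would lose the full $1314.

Profit = -$162 at x = 8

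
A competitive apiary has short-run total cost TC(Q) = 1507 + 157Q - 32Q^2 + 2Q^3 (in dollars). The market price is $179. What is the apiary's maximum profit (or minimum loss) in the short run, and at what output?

Profit = -$55 at Q = 11

AVC = 157 - 32Q + 2Q^2; min AVC = $29 at Q = 8. Since P = $179 ≥ min AVC, the firm produces.
MC = 157 - 64Q + 6Q^2. Setting P = MC and taking the root on the rising branch gives Q* = 11.
TR = 179·11 = 1969. TC = 1507 + 517 = 2024. Profit = 1969 − 2024 = -$55.
Shutting down would mean losing the fixed cost of $1507, so operating at a loss of $55 is better by $1452.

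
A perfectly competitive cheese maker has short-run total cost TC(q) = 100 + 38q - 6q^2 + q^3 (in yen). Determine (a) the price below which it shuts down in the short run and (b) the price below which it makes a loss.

Shutdown price = ¥29; break-even price = ¥53

AVC = 38 - 6q + q^2; minimized at q = 3, giving min AVC = ¥29. That is the shutdown price.
ATC = 100/q + 38 - 6q + q^2. Setting dATC/dq = −100/q^2 − 6 + 2q = 0 gives q = 5 (since 2·5^3 − 6·5^2 = 100).
min ATC = 100/5 + 38 − 6·5 + 5^2 = ¥53. That is the break-even price.
Between these two prices the firm operates at a loss; above ¥53 it earns a profit.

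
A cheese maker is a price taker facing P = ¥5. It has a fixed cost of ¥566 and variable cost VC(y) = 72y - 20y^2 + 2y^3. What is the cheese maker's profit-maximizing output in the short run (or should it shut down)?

From TC, MC = TC'(y) = 72 - 40y + 6y^2 and AVC = VC/y = 72 - 20y + 2y^2.
AVC hits its minimum where MC = AVC, at y = 5, giving min AVC = 72 - 20·5 + 2·5^2 = ¥22.
P = ¥5 lies below min AVC = ¥22; no output level covers variable cost.
Best response: produce nothing and absorb the ¥566 fixed cost.

Shut down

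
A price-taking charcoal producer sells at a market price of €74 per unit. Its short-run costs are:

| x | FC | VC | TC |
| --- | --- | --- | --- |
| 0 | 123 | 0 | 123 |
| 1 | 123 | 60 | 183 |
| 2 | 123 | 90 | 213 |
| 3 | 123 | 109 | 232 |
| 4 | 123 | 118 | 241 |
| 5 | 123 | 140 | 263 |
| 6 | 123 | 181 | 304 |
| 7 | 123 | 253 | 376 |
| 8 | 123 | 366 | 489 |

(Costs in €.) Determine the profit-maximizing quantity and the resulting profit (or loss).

x = 7; profit = €142

Compute π = P·x − TC at each output: x=0: -123; x=1: -109; x=2: -65; x=3: -10; x=4: 55; x=5: 107; x=6: 140; x=7: 142; x=8: 103.
Profit is maximized at x = 7. AVC there is 253/7 = €36.14 ≤ P, so producing beats shutting down (which would give -€123).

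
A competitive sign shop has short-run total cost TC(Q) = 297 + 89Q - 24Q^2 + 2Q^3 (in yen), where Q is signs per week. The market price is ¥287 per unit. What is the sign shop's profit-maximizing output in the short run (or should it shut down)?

Strip out fixed cost: VC = 89Q - 24Q^2 + 2Q^3. Then AVC = 89 - 24Q + 2Q^2 and MC = 89 - 48Q + 6Q^2.
AVC is minimized where dAVC/dQ = -24 + 4Q = 0, at Q = 6; min AVC = 89 - 24·6 + 2·6^2 = ¥17.
Since P = ¥287 ≥ min AVC = ¥17, price covers variable cost and the firm should produce.
Set P = MC: 287 = 89 - 48Q + 6Q^2 → -198 - 48Q + 6Q^2 = 0. The roots are Q = -3 and Q = 11; the profit-maximizing output is on the rising part of MC, so Q* = 11.
Check: AVC at Q = 11 is ¥67 ≤ P, so revenue covers variable cost.
Profit = P·Q − TC = 287·11 − 1034 = ¥2123.

Produce at Q = 11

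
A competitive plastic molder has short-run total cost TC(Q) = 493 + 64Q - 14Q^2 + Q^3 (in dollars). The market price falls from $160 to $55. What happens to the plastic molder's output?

Output falls from 12 to 9

AVC = 64 - 14Q + Q^2, minimized at Q = 7 where min AVC = $15. MC = 64 - 28Q + 3Q^2.
With P = $160 above the shutdown price, P = MC gives Q = 12.
At P = $55 ≥ min AVC, set P = MC: Q = 9. The firm stays open but cuts output.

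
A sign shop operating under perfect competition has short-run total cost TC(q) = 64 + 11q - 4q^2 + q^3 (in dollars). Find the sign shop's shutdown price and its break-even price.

Shutdown price = min AVC. AVC = 11 - 4q + q^2, with vertex at q = 2 and minimum $7.
ATC = 64/q + 11 - 4q + q^2. Setting dATC/dq = −64/q^2 − 4 + 2q = 0 gives q = 4 (since 2·4^3 − 4·4^2 = 64).
min ATC = 64/4 + 11 − 4·4 + 4^2 = $27. That is the break-even price.
For $7 ≤ P < $27 the firm produces at a loss; below $7 it shuts down.

Shutdown price = $7; break-even price = $27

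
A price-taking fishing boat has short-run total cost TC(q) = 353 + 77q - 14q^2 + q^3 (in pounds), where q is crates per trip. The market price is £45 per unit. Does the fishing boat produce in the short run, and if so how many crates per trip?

Strip out fixed cost: VC = 77q - 14q^2 + q^3. Then AVC = 77 - 14q + q^2 and MC = 77 - 28q + 3q^2.
AVC hits its minimum where MC = AVC, at q = 7, giving min AVC = 77 - 14·7 + 7^2 = £28.
Since P = £45 ≥ min AVC = £28, price covers variable cost and the firm should produce.
P = MC gives 32 - 28q + 3q^2 = 0, with roots 4/3 and 8. Take the larger (rising MC): q* = 8.
Check: AVC at q = 8 is £29 ≤ P, so revenue covers variable cost.
Profit = P·q − TC = 45·8 − 585 = -£225, a loss, but smaller than the £353 fixed cost the firm would lose by shutting down.

Produce at q = 8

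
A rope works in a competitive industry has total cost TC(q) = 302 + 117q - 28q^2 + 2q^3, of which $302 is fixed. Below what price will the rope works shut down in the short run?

Short-run supply begins at min AVC. From VC = 117q - 28q^2 + 2q^3, AVC = 117 - 28q + 2q^2.
dAVC/dq = -28 + 4q = 0 gives q = 7. min AVC = 117 - 28·7 + 2·7^2 = 19.
The firm shuts down for any P below $19.

$19 per unit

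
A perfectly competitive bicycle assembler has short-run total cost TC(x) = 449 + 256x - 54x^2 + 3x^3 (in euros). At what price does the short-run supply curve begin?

The shutdown price is the minimum of AVC. VC = 256x - 54x^2 + 3x^3, so AVC = 256 - 54x + 3x^2.
At the minimum of AVC, MC = AVC. MC = 256 - 108x + 9x^2; setting MC = AVC gives 6x^2 - 54x = 0, so x = 9. min AVC = 13.
The firm shuts down for any P below €13.

€13 per unit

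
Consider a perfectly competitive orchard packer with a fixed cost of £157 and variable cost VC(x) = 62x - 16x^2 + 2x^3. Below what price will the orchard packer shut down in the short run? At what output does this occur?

The shutdown price is the minimum of AVC. VC = 62x - 16x^2 + 2x^3, so AVC = 62 - 16x + 2x^2.
At the minimum of AVC, MC = AVC. MC = 62 - 32x + 6x^2; setting MC = AVC gives 4x^2 - 16x = 0, so x = 4. min AVC = 30.
The firm shuts down for any P below £30.

£30 per unit, at x = 4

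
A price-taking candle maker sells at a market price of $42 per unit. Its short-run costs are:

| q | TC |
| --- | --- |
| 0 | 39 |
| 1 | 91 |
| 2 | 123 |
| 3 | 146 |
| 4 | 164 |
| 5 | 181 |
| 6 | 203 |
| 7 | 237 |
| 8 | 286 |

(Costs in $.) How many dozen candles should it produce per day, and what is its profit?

q = 7; profit = $57

Tabulate TR − TC: q=0: -39; q=1: -49; q=2: -39; q=3: -20; q=4: 4; q=5: 29; q=6: 49; q=7: 57; q=8: 50.
Profit is maximized at q = 7. AVC there is 198/7 = $28.29 ≤ P, so producing beats shutting down (which would give -$39).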